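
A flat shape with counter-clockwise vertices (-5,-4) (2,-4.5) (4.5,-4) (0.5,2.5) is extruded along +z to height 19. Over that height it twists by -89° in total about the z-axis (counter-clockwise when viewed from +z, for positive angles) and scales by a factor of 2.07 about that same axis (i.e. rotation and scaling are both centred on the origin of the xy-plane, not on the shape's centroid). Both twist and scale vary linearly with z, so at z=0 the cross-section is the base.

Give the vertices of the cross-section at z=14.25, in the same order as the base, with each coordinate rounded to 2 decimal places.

Cross-section at z=14.25: (-10.18,5.43) (-6.03,-6.51) (-3.42,-10.30) (4.50,0.95)

t = z/height = 14.25/19 = 0.75
s = 1 + (scale-1)·z/height = 1 + (2.07-1)·14.25/19 = 1.802500
θ = twist·z/height = -89°·14.25/19 = -66.7500° = -1.165007 rad
cos θ = 0.394744, sin θ = -0.918791 (intermediates below are computed at full precision and shown rounded to 5 d.p.)
v1: (-5,-4) → rotate → (-5.64888,3.01498) → ×s → (-10.18211,5.43450) → (-10.18,5.43)
v2: (2,-4.5) → rotate → (-3.34507,-3.61393) → ×s → (-6.02949,-6.51411) → (-6.03,-6.51)
v3: (4.5,-4) → rotate → (-1.89882,-5.71354) → ×s → (-3.42262,-10.29865) → (-3.42,-10.30)
v4: (0.5,2.5) → rotate → (2.49435,0.52746) → ×s → (4.49607,0.95075) → (4.50,0.95)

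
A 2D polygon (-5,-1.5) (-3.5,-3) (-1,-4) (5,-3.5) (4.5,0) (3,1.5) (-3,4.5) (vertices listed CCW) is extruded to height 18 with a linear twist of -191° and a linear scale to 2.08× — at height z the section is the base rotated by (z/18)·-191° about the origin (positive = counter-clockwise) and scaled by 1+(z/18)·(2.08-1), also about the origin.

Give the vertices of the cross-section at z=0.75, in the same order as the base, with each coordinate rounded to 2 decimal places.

t = z/height = 0.75/18 = 0.0416667
s = 1 + (scale-1)·z/height = 1 + (2.08-1)·0.75/18 = 1.045000
θ = twist·z/height = -191°·0.75/18 = -7.9583° = -0.138899 rad
cos θ = 0.990369, sin θ = -0.138453 (intermediates below are computed at full precision and shown rounded to 5 d.p.)
v1: (-5,-1.5) → rotate → (-5.15952,-0.79329) → ×s → (-5.39170,-0.82899) → (-5.39,-0.83)
v2: (-3.5,-3) → rotate → (-3.88165,-2.48652) → ×s → (-4.05632,-2.59842) → (-4.06,-2.60)
v3: (-1,-4) → rotate → (-1.54418,-3.82302) → ×s → (-1.61367,-3.99506) → (-1.61,-4.00)
v4: (5,-3.5) → rotate → (4.46726,-4.15856) → ×s → (4.66829,-4.34569) → (4.67,-4.35)
v5: (4.5,0) → rotate → (4.45666,-0.62304) → ×s → (4.65721,-0.65107) → (4.66,-0.65)
v6: (3,1.5) → rotate → (3.17879,1.07019) → ×s → (3.32183,1.11835) → (3.32,1.12)
v7: (-3,4.5) → rotate → (-2.34807,4.87202) → ×s → (-2.45373,5.09126) → (-2.45,5.09)

Cross-section at z=0.75: (-5.39,-0.83) (-4.06,-2.60) (-1.61,-4.00) (4.67,-4.35) (4.66,-0.65) (3.32,1.12) (-2.45,5.09)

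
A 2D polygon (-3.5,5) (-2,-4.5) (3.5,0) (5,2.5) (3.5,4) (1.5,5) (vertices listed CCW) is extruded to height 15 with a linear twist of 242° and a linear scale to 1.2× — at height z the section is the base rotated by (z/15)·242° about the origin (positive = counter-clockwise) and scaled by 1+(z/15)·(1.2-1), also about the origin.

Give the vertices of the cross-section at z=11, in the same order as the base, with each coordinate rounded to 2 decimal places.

Cross-section at z=11: (3.76,-5.91) (2.52,5.05) (-4.01,0.18) (-5.85,-2.61) (-4.21,-4.40) (-1.97,-5.65)

t = z/height = 11/15 = 0.733333
s = 1 + (scale-1)·z/height = 1 + (1.2-1)·11/15 = 1.146667
θ = twist·z/height = 242°·11/15 = 177.4667° = 3.097378 rad
cos θ = -0.999023, sin θ = 0.044201 (intermediates below are computed at full precision and shown rounded to 5 d.p.)
v1: (-3.5,5) → rotate → (3.27558,-5.14982) → ×s → (3.75599,-5.90512) → (3.76,-5.91)
v2: (-2,-4.5) → rotate → (2.19695,4.40720) → ×s → (2.51917,5.05359) → (2.52,5.05)
v3: (3.5,0) → rotate → (-3.49658,0.15470) → ×s → (-4.00941,0.17739) → (-4.01,0.18)
v4: (5,2.5) → rotate → (-5.10561,-2.27655) → ×s → (-5.85444,-2.61045) → (-5.85,-2.61)
v5: (3.5,4) → rotate → (-3.67338,-3.84139) → ×s → (-4.21214,-4.40479) → (-4.21,-4.40)
v6: (1.5,5) → rotate → (-1.71954,-4.92881) → ×s → (-1.97174,-5.65170) → (-1.97,-5.65)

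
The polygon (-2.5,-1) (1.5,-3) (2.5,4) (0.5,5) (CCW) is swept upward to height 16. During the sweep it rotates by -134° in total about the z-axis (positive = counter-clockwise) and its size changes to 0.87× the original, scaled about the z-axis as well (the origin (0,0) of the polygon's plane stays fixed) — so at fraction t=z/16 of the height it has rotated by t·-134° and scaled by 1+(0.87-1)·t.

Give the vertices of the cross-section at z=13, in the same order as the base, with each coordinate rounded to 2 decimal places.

Cross-section at z=13: (-0.12,2.41) (-2.97,-0.40) (2.66,-3.27) (4.09,-1.87)

t = z/height = 13/16 = 0.8125
s = 1 + (scale-1)·z/height = 1 + (0.87-1)·13/16 = 0.894375
θ = twist·z/height = -134°·13/16 = -108.8750° = -1.900227 rad
cos θ = -0.323505, sin θ = -0.946227 (intermediates below are computed at full precision and shown rounded to 5 d.p.)
v1: (-2.5,-1) → rotate → (-0.13747,2.68907) → ×s → (-0.12295,2.40504) → (-0.12,2.41)
v2: (1.5,-3) → rotate → (-3.32394,-0.44883) → ×s → (-2.97285,-0.40142) → (-2.97,-0.40)
v3: (2.5,4) → rotate → (2.97614,-3.65958) → ×s → (2.66179,-3.27304) → (2.66,-3.27)
v4: (0.5,5) → rotate → (4.56938,-2.09064) → ×s → (4.08674,-1.86981) → (4.09,-1.87)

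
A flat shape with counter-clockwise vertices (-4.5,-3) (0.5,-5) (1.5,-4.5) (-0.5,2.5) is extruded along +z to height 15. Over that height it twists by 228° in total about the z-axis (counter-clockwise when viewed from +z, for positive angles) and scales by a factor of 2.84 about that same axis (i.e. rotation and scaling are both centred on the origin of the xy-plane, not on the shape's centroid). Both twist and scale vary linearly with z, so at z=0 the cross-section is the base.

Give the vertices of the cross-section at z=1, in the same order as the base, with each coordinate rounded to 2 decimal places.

t = z/height = 1/15 = 0.0666667
s = 1 + (scale-1)·z/height = 1 + (2.84-1)·1/15 = 1.122667
θ = twist·z/height = 228°·1/15 = 15.2000° = 0.265290 rad
cos θ = 0.965016, sin θ = 0.262189 (intermediates below are computed at full precision and shown rounded to 5 d.p.)
v1: (-4.5,-3) → rotate → (-3.55601,-4.07490) → ×s → (-3.99221,-4.57476) → (-3.99,-4.57)
v2: (0.5,-5) → rotate → (1.79345,-4.69399) → ×s → (2.01345,-5.26978) → (2.01,-5.27)
v3: (1.5,-4.5) → rotate → (2.62738,-3.94929) → ×s → (2.94967,-4.43374) → (2.95,-4.43)
v4: (-0.5,2.5) → rotate → (-1.13798,2.28145) → ×s → (-1.27757,2.56130) → (-1.28,2.56)

Cross-section at z=1: (-3.99,-4.57) (2.01,-5.27) (2.95,-4.43) (-1.28,2.56)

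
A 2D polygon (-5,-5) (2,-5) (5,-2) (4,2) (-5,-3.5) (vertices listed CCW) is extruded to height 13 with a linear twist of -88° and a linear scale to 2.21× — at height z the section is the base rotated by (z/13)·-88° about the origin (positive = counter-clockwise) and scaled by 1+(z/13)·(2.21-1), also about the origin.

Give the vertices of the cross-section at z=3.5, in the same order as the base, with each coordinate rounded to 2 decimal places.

Cross-section at z=3.5: (-8.73,-3.41) (-0.24,-7.14) (5.00,-5.09) (5.92,0.30) (-7.93,-1.59)

t = z/height = 3.5/13 = 0.269231
s = 1 + (scale-1)·z/height = 1 + (2.21-1)·3.5/13 = 1.325769
θ = twist·z/height = -88°·3.5/13 = -23.6923° = -0.413509 rad
cos θ = 0.915717, sin θ = -0.401825 (intermediates below are computed at full precision and shown rounded to 5 d.p.)
v1: (-5,-5) → rotate → (-6.58771,-2.56946) → ×s → (-8.73378,-3.40651) → (-8.73,-3.41)
v2: (2,-5) → rotate → (-0.17769,-5.38223) → ×s → (-0.23558,-7.13560) → (-0.24,-7.14)
v3: (5,-2) → rotate → (3.77493,-3.84056) → ×s → (5.00469,-5.09169) → (5.00,-5.09)
v4: (4,2) → rotate → (4.46652,0.22413) → ×s → (5.92157,0.29715) → (5.92,0.30)
v5: (-5,-3.5) → rotate → (-5.98497,-1.19588) → ×s → (-7.93469,-1.58547) → (-7.93,-1.59)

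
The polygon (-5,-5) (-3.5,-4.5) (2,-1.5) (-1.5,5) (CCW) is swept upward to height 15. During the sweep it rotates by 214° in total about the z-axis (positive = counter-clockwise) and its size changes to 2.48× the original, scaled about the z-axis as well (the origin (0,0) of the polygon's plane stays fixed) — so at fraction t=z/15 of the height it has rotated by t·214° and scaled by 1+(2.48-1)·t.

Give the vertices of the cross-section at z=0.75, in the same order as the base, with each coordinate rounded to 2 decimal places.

t = z/height = 0.75/15 = 0.05
s = 1 + (scale-1)·z/height = 1 + (2.48-1)·0.75/15 = 1.074000
θ = twist·z/height = 214°·0.75/15 = 10.7000° = 0.186750 rad
cos θ = 0.982613, sin θ = 0.185667 (intermediates below are computed at full precision and shown rounded to 5 d.p.)
v1: (-5,-5) → rotate → (-3.98473,-5.84140) → ×s → (-4.27960,-6.27366) → (-4.28,-6.27)
v2: (-3.5,-4.5) → rotate → (-2.60365,-5.07159) → ×s → (-2.79631,-5.44689) → (-2.80,-5.45)
v3: (2,-1.5) → rotate → (2.24373,-1.10259) → ×s → (2.40976,-1.18418) → (2.41,-1.18)
v4: (-1.5,5) → rotate → (-2.40225,4.63456) → ×s → (-2.58002,4.97752) → (-2.58,4.98)

Cross-section at z=0.75: (-4.28,-6.27) (-2.80,-5.45) (2.41,-1.18) (-2.58,4.98)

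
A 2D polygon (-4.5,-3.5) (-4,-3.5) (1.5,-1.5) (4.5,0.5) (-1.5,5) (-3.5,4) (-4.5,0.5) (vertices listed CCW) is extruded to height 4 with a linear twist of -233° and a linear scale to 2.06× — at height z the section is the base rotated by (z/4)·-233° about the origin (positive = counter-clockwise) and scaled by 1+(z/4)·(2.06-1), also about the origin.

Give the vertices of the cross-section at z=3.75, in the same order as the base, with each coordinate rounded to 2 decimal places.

Cross-section at z=3.75: (11.37,-0.11) (10.58,0.51) (-0.48,4.20) (-7.65,4.80) (-3.85,-9.67) (0.51,-10.58) (6.41,-6.36)

t = z/height = 3.75/4 = 0.9375
s = 1 + (scale-1)·z/height = 1 + (2.06-1)·3.75/4 = 1.993750
θ = twist·z/height = -233°·3.75/4 = -218.4375° = -3.812454 rad
cos θ = -0.783287, sin θ = 0.621661 (intermediates below are computed at full precision and shown rounded to 5 d.p.)
v1: (-4.5,-3.5) → rotate → (5.70060,-0.05597) → ×s → (11.36558,-0.11159) → (11.37,-0.11)
v2: (-4,-3.5) → rotate → (5.30896,0.25486) → ×s → (10.58474,0.50813) → (10.58,0.51)
v3: (1.5,-1.5) → rotate → (-0.24244,2.10742) → ×s → (-0.48336,4.20167) → (-0.48,4.20)
v4: (4.5,0.5) → rotate → (-3.83562,2.40583) → ×s → (-7.64727,4.79662) → (-7.65,4.80)
v5: (-1.5,5) → rotate → (-1.93337,-4.84892) → ×s → (-3.85466,-9.66754) → (-3.85,-9.67)
v6: (-3.5,4) → rotate → (0.25486,-5.30896) → ×s → (0.50813,-10.58474) → (0.51,-10.58)
v7: (-4.5,0.5) → rotate → (3.21396,-3.18912) → ×s → (6.40783,-6.35830) → (6.41,-6.36)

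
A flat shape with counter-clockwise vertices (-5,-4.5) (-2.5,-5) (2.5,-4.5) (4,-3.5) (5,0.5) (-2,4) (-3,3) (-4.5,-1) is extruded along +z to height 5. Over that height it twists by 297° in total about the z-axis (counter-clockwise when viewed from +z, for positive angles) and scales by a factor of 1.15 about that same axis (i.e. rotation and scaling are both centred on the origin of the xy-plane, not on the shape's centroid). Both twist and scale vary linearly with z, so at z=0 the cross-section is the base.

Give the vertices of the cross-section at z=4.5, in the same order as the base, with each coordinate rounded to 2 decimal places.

Cross-section at z=4.5: (-4.83,5.91) (-5.54,3.10) (-5.24,-2.59) (-4.18,-4.35) (0.30,-5.70) (4.64,2.05) (3.56,3.24) (-0.89,5.16)

t = z/height = 4.5/5 = 0.9
s = 1 + (scale-1)·z/height = 1 + (1.15-1)·4.5/5 = 1.135000
θ = twist·z/height = 297°·4.5/5 = 267.3000° = 4.665265 rad
cos θ = -0.047106, sin θ = -0.998890 (intermediates below are computed at full precision and shown rounded to 5 d.p.)
v1: (-5,-4.5) → rotate → (-4.25947,5.20643) → ×s → (-4.83450,5.90930) → (-4.83,5.91)
v2: (-2.5,-5) → rotate → (-4.87668,2.73276) → ×s → (-5.53504,3.10168) → (-5.54,3.10)
v3: (2.5,-4.5) → rotate → (-4.61277,-2.28525) → ×s → (-5.23549,-2.59375) → (-5.24,-2.59)
v4: (4,-3.5) → rotate → (-3.68454,-3.83069) → ×s → (-4.18195,-4.34783) → (-4.18,-4.35)
v5: (5,0.5) → rotate → (0.26391,-5.01800) → ×s → (0.29954,-5.69543) → (0.30,-5.70)
v6: (-2,4) → rotate → (4.08977,1.80935) → ×s → (4.64189,2.05362) → (4.64,2.05)
v7: (-3,3) → rotate → (3.13799,2.85535) → ×s → (3.56162,3.24082) → (3.56,3.24)
v8: (-4.5,-1) → rotate → (-0.78691,4.54211) → ×s → (-0.89314,5.15530) → (-0.89,5.16)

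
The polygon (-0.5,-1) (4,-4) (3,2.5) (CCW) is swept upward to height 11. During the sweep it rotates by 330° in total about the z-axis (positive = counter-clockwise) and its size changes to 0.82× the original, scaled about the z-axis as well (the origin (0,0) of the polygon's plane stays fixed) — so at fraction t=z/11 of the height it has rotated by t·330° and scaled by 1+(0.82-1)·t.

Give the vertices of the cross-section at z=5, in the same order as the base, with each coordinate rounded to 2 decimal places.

Cross-section at z=5: (0.86,0.57) (-1.34,5.02) (-3.53,-0.61)

t = z/height = 5/11 = 0.454545
s = 1 + (scale-1)·z/height = 1 + (0.82-1)·5/11 = 0.918182
θ = twist·z/height = 330°·5/11 = 150.0000° = 2.617994 rad
cos θ = -0.866025, sin θ = 0.500000 (intermediates below are computed at full precision and shown rounded to 5 d.p.)
v1: (-0.5,-1) → rotate → (0.93301,0.61603) → ×s → (0.85668,0.56562) → (0.86,0.57)
v2: (4,-4) → rotate → (-1.46410,5.46410) → ×s → (-1.34431,5.01704) → (-1.34,5.02)
v3: (3,2.5) → rotate → (-3.84808,-0.66506) → ×s → (-3.53323,-0.61065) → (-3.53,-0.61)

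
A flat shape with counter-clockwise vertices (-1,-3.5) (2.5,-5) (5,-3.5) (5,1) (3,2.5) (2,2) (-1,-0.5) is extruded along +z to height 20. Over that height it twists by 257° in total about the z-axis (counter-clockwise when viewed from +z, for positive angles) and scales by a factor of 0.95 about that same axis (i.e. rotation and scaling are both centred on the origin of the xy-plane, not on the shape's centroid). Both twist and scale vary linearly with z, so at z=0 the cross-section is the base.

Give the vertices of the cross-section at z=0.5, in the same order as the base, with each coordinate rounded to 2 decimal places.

t = z/height = 0.5/20 = 0.025
s = 1 + (scale-1)·z/height = 1 + (0.95-1)·0.5/20 = 0.998750
θ = twist·z/height = 257°·0.5/20 = 6.4250° = 0.112137 rad
cos θ = 0.993719, sin θ = 0.111903 (intermediates below are computed at full precision and shown rounded to 5 d.p.)
v1: (-1,-3.5) → rotate → (-0.60206,-3.58992) → ×s → (-0.60131,-3.58543) → (-0.60,-3.59)
v2: (2.5,-5) → rotate → (3.04381,-4.68884) → ×s → (3.04001,-4.68298) → (3.04,-4.68)
v3: (5,-3.5) → rotate → (5.36025,-2.91850) → ×s → (5.35355,-2.91486) → (5.35,-2.91)
v4: (5,1) → rotate → (4.85669,1.55323) → ×s → (4.85062,1.55129) → (4.85,1.55)
v5: (3,2.5) → rotate → (2.70140,2.82001) → ×s → (2.69802,2.81648) → (2.70,2.82)
v6: (2,2) → rotate → (1.76363,2.21124) → ×s → (1.76143,2.20848) → (1.76,2.21)
v7: (-1,-0.5) → rotate → (-0.93777,-0.60876) → ×s → (-0.93660,-0.60800) → (-0.94,-0.61)

Cross-section at z=0.5: (-0.60,-3.59) (3.04,-4.68) (5.35,-2.91) (4.85,1.55) (2.70,2.82) (1.76,2.21) (-0.94,-0.61)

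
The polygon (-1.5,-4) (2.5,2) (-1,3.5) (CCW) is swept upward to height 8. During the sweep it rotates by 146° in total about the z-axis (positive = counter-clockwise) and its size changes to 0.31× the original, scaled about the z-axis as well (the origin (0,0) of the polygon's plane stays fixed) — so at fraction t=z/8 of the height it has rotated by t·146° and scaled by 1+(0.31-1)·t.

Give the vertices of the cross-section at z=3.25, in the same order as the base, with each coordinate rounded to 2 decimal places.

t = z/height = 3.25/8 = 0.40625
s = 1 + (scale-1)·z/height = 1 + (0.31-1)·3.25/8 = 0.719688
θ = twist·z/height = 146°·3.25/8 = 59.3125° = 1.035198 rad
cos θ = 0.510355, sin θ = 0.859964 (intermediates below are computed at full precision and shown rounded to 5 d.p.)
v1: (-1.5,-4) → rotate → (2.67432,-3.33137) → ×s → (1.92468,-2.39754) → (1.92,-2.40)
v2: (2.5,2) → rotate → (-0.44404,3.17062) → ×s → (-0.31957,2.28186) → (-0.32,2.28)
v3: (-1,3.5) → rotate → (-3.52023,0.92628) → ×s → (-2.53346,0.66663) → (-2.53,0.67)

Cross-section at z=3.25: (1.92,-2.40) (-0.32,2.28) (-2.53,0.67)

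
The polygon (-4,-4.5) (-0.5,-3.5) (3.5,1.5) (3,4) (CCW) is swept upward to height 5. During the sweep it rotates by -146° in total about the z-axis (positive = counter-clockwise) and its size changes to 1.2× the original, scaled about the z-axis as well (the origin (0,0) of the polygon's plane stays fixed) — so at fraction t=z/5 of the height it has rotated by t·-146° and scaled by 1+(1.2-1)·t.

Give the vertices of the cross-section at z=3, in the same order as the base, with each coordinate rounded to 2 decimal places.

t = z/height = 3/5 = 0.6
s = 1 + (scale-1)·z/height = 1 + (1.2-1)·3/5 = 1.120000
θ = twist·z/height = -146°·3/5 = -87.6000° = -1.528908 rad
cos θ = 0.041876, sin θ = -0.999123 (intermediates below are computed at full precision and shown rounded to 5 d.p.)
v1: (-4,-4.5) → rotate → (-4.66356,3.80805) → ×s → (-5.22318,4.26502) → (-5.22,4.27)
v2: (-0.5,-3.5) → rotate → (-3.51787,0.35300) → ×s → (-3.94001,0.39536) → (-3.94,0.40)
v3: (3.5,1.5) → rotate → (1.64525,-3.43412) → ×s → (1.84268,-3.84621) → (1.84,-3.85)
v4: (3,4) → rotate → (4.12212,-2.82987) → ×s → (4.61677,-3.16945) → (4.62,-3.17)

Cross-section at z=3: (-5.22,4.27) (-3.94,0.40) (1.84,-3.85) (4.62,-3.17)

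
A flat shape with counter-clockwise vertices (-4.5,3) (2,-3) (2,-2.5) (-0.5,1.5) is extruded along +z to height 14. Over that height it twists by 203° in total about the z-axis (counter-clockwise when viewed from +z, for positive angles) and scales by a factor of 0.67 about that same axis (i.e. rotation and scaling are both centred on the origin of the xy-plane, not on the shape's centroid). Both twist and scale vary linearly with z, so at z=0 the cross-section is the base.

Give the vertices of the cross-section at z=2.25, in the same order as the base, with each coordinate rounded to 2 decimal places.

t = z/height = 2.25/14 = 0.160714
s = 1 + (scale-1)·z/height = 1 + (0.67-1)·2.25/14 = 0.946964
θ = twist·z/height = 203°·2.25/14 = 32.6250° = 0.569414 rad
cos θ = 0.842217, sin θ = 0.539138 (intermediates below are computed at full precision and shown rounded to 5 d.p.)
v1: (-4.5,3) → rotate → (-5.40739,0.10053) → ×s → (-5.12061,0.09520) → (-5.12,0.10)
v2: (2,-3) → rotate → (3.30185,-1.44838) → ×s → (3.12673,-1.37156) → (3.13,-1.37)
v3: (2,-2.5) → rotate → (3.03228,-1.02727) → ×s → (2.87146,-0.97278) → (2.87,-0.97)
v4: (-0.5,1.5) → rotate → (-1.22982,0.99376) → ×s → (-1.16459,0.94105) → (-1.16,0.94)

Cross-section at z=2.25: (-5.12,0.10) (3.13,-1.37) (2.87,-0.97) (-1.16,0.94)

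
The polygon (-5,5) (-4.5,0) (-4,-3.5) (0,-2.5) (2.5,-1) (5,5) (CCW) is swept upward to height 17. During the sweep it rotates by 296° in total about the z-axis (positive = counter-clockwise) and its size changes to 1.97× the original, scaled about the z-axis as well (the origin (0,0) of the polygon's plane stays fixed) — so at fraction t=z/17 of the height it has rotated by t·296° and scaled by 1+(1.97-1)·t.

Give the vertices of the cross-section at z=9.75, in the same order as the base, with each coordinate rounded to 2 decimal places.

t = z/height = 9.75/17 = 0.573529
s = 1 + (scale-1)·z/height = 1 + (1.97-1)·9.75/17 = 1.556324
θ = twist·z/height = 296°·9.75/17 = 169.7647° = 2.962953 rad
cos θ = -0.984086, sin θ = 0.177691 (intermediates below are computed at full precision and shown rounded to 5 d.p.)
v1: (-5,5) → rotate → (4.03198,-5.80889) → ×s → (6.27506,-9.04051) → (6.28,-9.04)
v2: (-4.5,0) → rotate → (4.42839,-0.79961) → ×s → (6.89201,-1.24445) → (6.89,-1.24)
v3: (-4,-3.5) → rotate → (4.55826,2.73354) → ×s → (7.09413,4.25427) → (7.09,4.25)
v4: (0,-2.5) → rotate → (0.44423,2.46022) → ×s → (0.69136,3.82889) → (0.69,3.83)
v5: (2.5,-1) → rotate → (-2.28252,1.42831) → ×s → (-3.55235,2.22292) → (-3.55,2.22)
v6: (5,5) → rotate → (-5.80889,-4.03198) → ×s → (-9.04051,-6.27506) → (-9.04,-6.28)

Cross-section at z=9.75: (6.28,-9.04) (6.89,-1.24) (7.09,4.25) (0.69,3.83) (-3.55,2.22) (-9.04,-6.28)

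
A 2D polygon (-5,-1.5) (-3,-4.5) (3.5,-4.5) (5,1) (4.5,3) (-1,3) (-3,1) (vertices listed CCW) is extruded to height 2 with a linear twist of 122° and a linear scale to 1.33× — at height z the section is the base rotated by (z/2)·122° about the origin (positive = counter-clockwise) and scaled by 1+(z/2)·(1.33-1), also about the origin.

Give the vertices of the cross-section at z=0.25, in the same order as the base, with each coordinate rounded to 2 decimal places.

Cross-section at z=0.25: (-4.61,-2.88) (-1.78,-5.34) (4.75,-3.56) (4.75,2.37) (3.70,4.25) (-1.83,2.74) (-3.29,0.18)

t = z/height = 0.25/2 = 0.125
s = 1 + (scale-1)·z/height = 1 + (1.33-1)·0.25/2 = 1.041250
θ = twist·z/height = 122°·0.25/2 = 15.2500° = 0.266163 rad
cos θ = 0.964787, sin θ = 0.263031 (intermediates below are computed at full precision and shown rounded to 5 d.p.)
v1: (-5,-1.5) → rotate → (-4.42939,-2.76234) → ×s → (-4.61210,-2.87628) → (-4.61,-2.88)
v2: (-3,-4.5) → rotate → (-1.71072,-5.13064) → ×s → (-1.78129,-5.34228) → (-1.78,-5.34)
v3: (3.5,-4.5) → rotate → (4.56040,-3.42093) → ×s → (4.74851,-3.56205) → (4.75,-3.56)
v4: (5,1) → rotate → (4.56091,2.27994) → ×s → (4.74904,2.37399) → (4.75,2.37)
v5: (4.5,3) → rotate → (3.55245,4.07800) → ×s → (3.69899,4.24622) → (3.70,4.25)
v6: (-1,3) → rotate → (-1.75388,2.63133) → ×s → (-1.82623,2.73987) → (-1.83,2.74)
v7: (-3,1) → rotate → (-3.15739,0.17569) → ×s → (-3.28764,0.18294) → (-3.29,0.18)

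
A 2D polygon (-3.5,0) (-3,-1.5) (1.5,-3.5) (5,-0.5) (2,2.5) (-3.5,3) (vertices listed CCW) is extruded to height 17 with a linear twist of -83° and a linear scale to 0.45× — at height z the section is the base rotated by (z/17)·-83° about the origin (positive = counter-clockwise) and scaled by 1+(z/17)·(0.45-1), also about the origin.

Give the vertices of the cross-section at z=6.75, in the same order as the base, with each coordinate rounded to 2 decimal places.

t = z/height = 6.75/17 = 0.397059
s = 1 + (scale-1)·z/height = 1 + (0.45-1)·6.75/17 = 0.781618
θ = twist·z/height = -83°·6.75/17 = -32.9559° = -0.575189 rad
cos θ = 0.839090, sin θ = -0.543993 (intermediates below are computed at full precision and shown rounded to 5 d.p.)
v1: (-3.5,0) → rotate → (-2.93681,1.90398) → ×s → (-2.29547,1.48818) → (-2.30,1.49)
v2: (-3,-1.5) → rotate → (-3.33326,0.37334) → ×s → (-2.60533,0.29181) → (-2.61,0.29)
v3: (1.5,-3.5) → rotate → (-0.64534,-3.75280) → ×s → (-0.50441,-2.93326) → (-0.50,-2.93)
v4: (5,-0.5) → rotate → (3.92345,-3.13951) → ×s → (3.06664,-2.45390) → (3.07,-2.45)
v5: (2,2.5) → rotate → (3.03816,1.00974) → ×s → (2.37468,0.78923) → (2.37,0.79)
v6: (-3.5,3) → rotate → (-1.30483,4.42124) → ×s → (-1.01988,3.45572) → (-1.02,3.46)

Cross-section at z=6.75: (-2.30,1.49) (-2.61,0.29) (-0.50,-2.93) (3.07,-2.45) (2.37,0.79) (-1.02,3.46)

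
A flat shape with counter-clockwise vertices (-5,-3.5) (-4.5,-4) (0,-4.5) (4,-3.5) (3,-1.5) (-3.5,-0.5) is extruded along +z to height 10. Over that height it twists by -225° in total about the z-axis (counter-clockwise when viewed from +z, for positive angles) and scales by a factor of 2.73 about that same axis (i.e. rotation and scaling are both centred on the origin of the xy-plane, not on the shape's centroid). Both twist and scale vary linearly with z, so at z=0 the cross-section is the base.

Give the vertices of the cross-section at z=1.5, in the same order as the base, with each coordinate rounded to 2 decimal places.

t = z/height = 1.5/10 = 0.15
s = 1 + (scale-1)·z/height = 1 + (2.73-1)·1.5/10 = 1.259500
θ = twist·z/height = -225°·1.5/10 = -33.7500° = -0.589049 rad
cos θ = 0.831470, sin θ = -0.555570 (intermediates below are computed at full precision and shown rounded to 5 d.p.)
v1: (-5,-3.5) → rotate → (-6.10184,-0.13229) → ×s → (-7.68527,-0.16662) → (-7.69,-0.17)
v2: (-4.5,-4) → rotate → (-5.96389,-0.82581) → ×s → (-7.51152,-1.04011) → (-7.51,-1.04)
v3: (0,-4.5) → rotate → (-2.50007,-3.74161) → ×s → (-3.14883,-4.71256) → (-3.15,-4.71)
v4: (4,-3.5) → rotate → (1.38138,-5.13242) → ×s → (1.73985,-6.46429) → (1.74,-6.46)
v5: (3,-1.5) → rotate → (1.66105,-2.91392) → ×s → (2.09210,-3.67008) → (2.09,-3.67)
v6: (-3.5,-0.5) → rotate → (-3.18793,1.52876) → ×s → (-4.01520,1.92547) → (-4.02,1.93)

Cross-section at z=1.5: (-7.69,-0.17) (-7.51,-1.04) (-3.15,-4.71) (1.74,-6.46) (2.09,-3.67) (-4.02,1.93)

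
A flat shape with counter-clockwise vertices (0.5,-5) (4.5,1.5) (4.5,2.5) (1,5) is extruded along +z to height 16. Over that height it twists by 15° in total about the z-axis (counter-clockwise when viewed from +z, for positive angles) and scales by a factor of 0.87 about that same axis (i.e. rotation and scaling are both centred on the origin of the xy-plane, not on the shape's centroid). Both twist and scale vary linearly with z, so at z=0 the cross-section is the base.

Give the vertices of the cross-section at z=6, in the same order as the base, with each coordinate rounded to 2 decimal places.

t = z/height = 6/16 = 0.375
s = 1 + (scale-1)·z/height = 1 + (0.87-1)·6/16 = 0.951250
θ = twist·z/height = 15°·6/16 = 5.6250° = 0.098175 rad
cos θ = 0.995185, sin θ = 0.098017 (intermediates below are computed at full precision and shown rounded to 5 d.p.)
v1: (0.5,-5) → rotate → (0.98768,-4.92692) → ×s → (0.93953,-4.68673) → (0.94,-4.69)
v2: (4.5,1.5) → rotate → (4.33131,1.93385) → ×s → (4.12015,1.83958) → (4.12,1.84)
v3: (4.5,2.5) → rotate → (4.23329,2.92904) → ×s → (4.02692,2.78625) → (4.03,2.79)
v4: (1,5) → rotate → (0.50510,5.07394) → ×s → (0.48048,4.82659) → (0.48,4.83)

Cross-section at z=6: (0.94,-4.69) (4.12,1.84) (4.03,2.79) (0.48,4.83)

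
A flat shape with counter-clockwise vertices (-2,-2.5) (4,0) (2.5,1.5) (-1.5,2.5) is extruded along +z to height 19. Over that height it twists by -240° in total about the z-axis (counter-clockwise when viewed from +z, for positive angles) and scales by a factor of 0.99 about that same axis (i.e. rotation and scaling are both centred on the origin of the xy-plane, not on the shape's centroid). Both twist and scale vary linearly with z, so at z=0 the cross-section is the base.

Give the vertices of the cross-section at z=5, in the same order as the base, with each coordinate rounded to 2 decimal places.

t = z/height = 5/19 = 0.263158
s = 1 + (scale-1)·z/height = 1 + (0.99-1)·5/19 = 0.997368
θ = twist·z/height = -240°·5/19 = -63.1579° = -1.102313 rad
cos θ = 0.451533, sin θ = -0.892254 (intermediates below are computed at full precision and shown rounded to 5 d.p.)
v1: (-2,-2.5) → rotate → (-3.13370,0.65568) → ×s → (-3.12546,0.65395) → (-3.13,0.65)
v2: (4,0) → rotate → (1.80613,-3.56902) → ×s → (1.80138,-3.55962) → (1.80,-3.56)
v3: (2.5,1.5) → rotate → (2.46721,-1.55334) → ×s → (2.46072,-1.54925) → (2.46,-1.55)
v4: (-1.5,2.5) → rotate → (1.55334,2.46721) → ×s → (1.54925,2.46072) → (1.55,2.46)

Cross-section at z=5: (-3.13,0.65) (1.80,-3.56) (2.46,-1.55) (1.55,2.46)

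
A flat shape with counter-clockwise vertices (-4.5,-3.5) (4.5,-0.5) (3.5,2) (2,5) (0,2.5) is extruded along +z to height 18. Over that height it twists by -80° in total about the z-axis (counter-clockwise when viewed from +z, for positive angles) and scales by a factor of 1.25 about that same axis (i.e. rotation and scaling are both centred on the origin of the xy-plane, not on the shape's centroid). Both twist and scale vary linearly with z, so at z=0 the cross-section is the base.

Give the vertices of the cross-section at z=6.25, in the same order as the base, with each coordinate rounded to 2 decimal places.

Cross-section at z=6.25: (-6.10,-1.09) (4.07,-2.76) (4.38,0.15) (4.46,3.79) (1.27,2.40)

t = z/height = 6.25/18 = 0.347222
s = 1 + (scale-1)·z/height = 1 + (1.25-1)·6.25/18 = 1.086806
θ = twist·z/height = -80°·6.25/18 = -27.7778° = -0.484814 rad
cos θ = 0.884762, sin θ = -0.466044 (intermediates below are computed at full precision and shown rounded to 5 d.p.)
v1: (-4.5,-3.5) → rotate → (-5.61258,-0.99947) → ×s → (-6.09978,-1.08623) → (-6.10,-1.09)
v2: (4.5,-0.5) → rotate → (3.74841,-2.53958) → ×s → (4.07379,-2.76003) → (4.07,-2.76)
v3: (3.5,2) → rotate → (4.02875,0.13837) → ×s → (4.37847,0.15038) → (4.38,0.15)
v4: (2,5) → rotate → (4.09974,3.49172) → ×s → (4.45562,3.79482) → (4.46,3.79)
v5: (0,2.5) → rotate → (1.16511,2.21190) → ×s → (1.26625,2.40391) → (1.27,2.40)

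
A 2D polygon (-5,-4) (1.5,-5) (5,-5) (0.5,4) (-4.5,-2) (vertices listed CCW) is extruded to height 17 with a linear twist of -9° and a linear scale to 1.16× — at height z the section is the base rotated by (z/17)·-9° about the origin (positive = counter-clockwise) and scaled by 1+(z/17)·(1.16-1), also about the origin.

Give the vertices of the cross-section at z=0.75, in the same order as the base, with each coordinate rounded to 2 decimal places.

t = z/height = 0.75/17 = 0.0441176
s = 1 + (scale-1)·z/height = 1 + (1.16-1)·0.75/17 = 1.007059
θ = twist·z/height = -9°·0.75/17 = -0.3971° = -0.006930 rad
cos θ = 0.999976, sin θ = -0.006930 (intermediates below are computed at full precision and shown rounded to 5 d.p.)
v1: (-5,-4) → rotate → (-5.02760,-3.96525) → ×s → (-5.06309,-3.99324) → (-5.06,-3.99)
v2: (1.5,-5) → rotate → (1.46531,-5.01027) → ×s → (1.47566,-5.04564) → (1.48,-5.05)
v3: (5,-5) → rotate → (4.96523,-5.03453) → ×s → (5.00028,-5.07007) → (5.00,-5.07)
v4: (0.5,4) → rotate → (0.52771,3.99644) → ×s → (0.53143,4.02465) → (0.53,4.02)
v5: (-4.5,-2) → rotate → (-4.51375,-1.96877) → ×s → (-4.54561,-1.98266) → (-4.55,-1.98)

Cross-section at z=0.75: (-5.06,-3.99) (1.48,-5.05) (5.00,-5.07) (0.53,4.02) (-4.55,-1.98)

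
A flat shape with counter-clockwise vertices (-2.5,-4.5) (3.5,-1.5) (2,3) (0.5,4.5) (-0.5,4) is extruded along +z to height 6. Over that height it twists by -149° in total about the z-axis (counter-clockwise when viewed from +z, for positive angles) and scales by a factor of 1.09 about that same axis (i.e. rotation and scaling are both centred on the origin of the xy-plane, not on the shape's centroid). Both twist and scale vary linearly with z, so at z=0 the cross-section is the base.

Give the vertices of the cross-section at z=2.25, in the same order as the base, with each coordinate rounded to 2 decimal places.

Cross-section at z=2.25: (-5.30,-0.47) (0.75,-3.87) (3.73,0.03) (4.14,2.18) (3.13,2.75)

t = z/height = 2.25/6 = 0.375
s = 1 + (scale-1)·z/height = 1 + (1.09-1)·2.25/6 = 1.033750
θ = twist·z/height = -149°·2.25/6 = -55.8750° = -0.975203 rad
cos θ = 0.561000, sin θ = -0.827816 (intermediates below are computed at full precision and shown rounded to 5 d.p.)
v1: (-2.5,-4.5) → rotate → (-5.12767,-0.45496) → ×s → (-5.30073,-0.47032) → (-5.30,-0.47)
v2: (3.5,-1.5) → rotate → (0.72178,-3.73886) → ×s → (0.74614,-3.86504) → (0.75,-3.87)
v3: (2,3) → rotate → (3.60545,0.02737) → ×s → (3.72713,0.02829) → (3.73,0.03)
v4: (0.5,4.5) → rotate → (4.00567,2.11059) → ×s → (4.14086,2.18183) → (4.14,2.18)
v5: (-0.5,4) → rotate → (3.03076,2.65791) → ×s → (3.13305,2.74761) → (3.13,2.75)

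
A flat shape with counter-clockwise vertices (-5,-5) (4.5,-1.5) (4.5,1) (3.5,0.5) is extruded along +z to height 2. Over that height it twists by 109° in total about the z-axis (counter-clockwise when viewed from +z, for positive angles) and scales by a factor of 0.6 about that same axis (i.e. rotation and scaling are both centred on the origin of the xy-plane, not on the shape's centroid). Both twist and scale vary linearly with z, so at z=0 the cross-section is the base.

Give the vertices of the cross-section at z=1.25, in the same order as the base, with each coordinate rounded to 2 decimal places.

Cross-section at z=1.25: (2.08,-4.88) (2.30,2.71) (0.56,3.41) (0.63,2.58)

t = z/height = 1.25/2 = 0.625
s = 1 + (scale-1)·z/height = 1 + (0.6-1)·1.25/2 = 0.750000
θ = twist·z/height = 109°·1.25/2 = 68.1250° = 1.189006 rad
cos θ = 0.372583, sin θ = 0.927999 (intermediates below are computed at full precision and shown rounded to 5 d.p.)
v1: (-5,-5) → rotate → (2.77708,-6.50291) → ×s → (2.08281,-4.87718) → (2.08,-4.88)
v2: (4.5,-1.5) → rotate → (3.06862,3.61712) → ×s → (2.30147,2.71284) → (2.30,2.71)
v3: (4.5,1) → rotate → (0.74862,4.54858) → ×s → (0.56147,3.41143) → (0.56,3.41)
v4: (3.5,0.5) → rotate → (0.84004,3.43429) → ×s → (0.63003,2.57572) → (0.63,2.58)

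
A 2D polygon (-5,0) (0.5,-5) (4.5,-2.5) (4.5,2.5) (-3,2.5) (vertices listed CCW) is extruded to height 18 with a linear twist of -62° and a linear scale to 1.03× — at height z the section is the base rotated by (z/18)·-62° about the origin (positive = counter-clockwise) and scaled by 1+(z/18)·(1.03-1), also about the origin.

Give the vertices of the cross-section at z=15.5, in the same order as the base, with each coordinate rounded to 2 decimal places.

t = z/height = 15.5/18 = 0.861111
s = 1 + (scale-1)·z/height = 1 + (1.03-1)·15.5/18 = 1.025833
θ = twist·z/height = -62°·15.5/18 = -53.3889° = -0.931812 rad
cos θ = 0.596381, sin θ = -0.802702 (intermediates below are computed at full precision and shown rounded to 5 d.p.)
v1: (-5,0) → rotate → (-2.98190,4.01351) → ×s → (-3.05894,4.11719) → (-3.06,4.12)
v2: (0.5,-5) → rotate → (-3.71532,-3.38325) → ×s → (-3.81130,-3.47065) → (-3.81,-3.47)
v3: (4.5,-2.5) → rotate → (0.67696,-5.10311) → ×s → (0.69445,-5.23494) → (0.69,-5.23)
v4: (4.5,2.5) → rotate → (4.69047,-2.12121) → ×s → (4.81164,-2.17600) → (4.81,-2.18)
v5: (-3,2.5) → rotate → (0.21761,3.89906) → ×s → (0.22323,3.99978) → (0.22,4.00)

Cross-section at z=15.5: (-3.06,4.12) (-3.81,-3.47) (0.69,-5.23) (4.81,-2.18) (0.22,4.00)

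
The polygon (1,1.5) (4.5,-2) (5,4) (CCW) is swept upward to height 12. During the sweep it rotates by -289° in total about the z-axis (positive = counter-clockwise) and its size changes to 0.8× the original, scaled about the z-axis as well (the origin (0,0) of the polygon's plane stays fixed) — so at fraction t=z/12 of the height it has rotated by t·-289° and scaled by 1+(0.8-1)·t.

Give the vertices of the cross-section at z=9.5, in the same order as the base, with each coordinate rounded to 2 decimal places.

Cross-section at z=9.5: (-1.50,-0.20) (-1.23,3.96) (-5.31,0.95)

t = z/height = 9.5/12 = 0.791667
s = 1 + (scale-1)·z/height = 1 + (0.8-1)·9.5/12 = 0.841667
θ = twist·z/height = -289°·9.5/12 = -228.7917° = -3.993168 rad
cos θ = -0.658799, sin θ = 0.752319 (intermediates below are computed at full precision and shown rounded to 5 d.p.)
v1: (1,1.5) → rotate → (-1.78728,-0.23588) → ×s → (-1.50429,-0.19853) → (-1.50,-0.20)
v2: (4.5,-2) → rotate → (-1.45996,4.70303) → ×s → (-1.22880,3.95839) → (-1.23,3.96)
v3: (5,4) → rotate → (-6.30327,1.12640) → ×s → (-5.30525,0.94805) → (-5.31,0.95)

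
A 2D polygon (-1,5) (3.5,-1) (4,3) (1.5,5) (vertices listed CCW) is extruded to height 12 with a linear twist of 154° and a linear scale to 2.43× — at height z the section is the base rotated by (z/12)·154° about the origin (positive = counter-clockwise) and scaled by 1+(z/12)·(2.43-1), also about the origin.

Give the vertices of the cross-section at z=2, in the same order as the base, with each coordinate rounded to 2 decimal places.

t = z/height = 2/12 = 0.166667
s = 1 + (scale-1)·z/height = 1 + (2.43-1)·2/12 = 1.238333
θ = twist·z/height = 154°·2/12 = 25.6667° = 0.447968 rad
cos θ = 0.901329, sin θ = 0.433135 (intermediates below are computed at full precision and shown rounded to 5 d.p.)
v1: (-1,5) → rotate → (-3.06700,4.07351) → ×s → (-3.79797,5.04436) → (-3.80,5.04)
v2: (3.5,-1) → rotate → (3.58779,0.61464) → ×s → (4.44288,0.76113) → (4.44,0.76)
v3: (4,3) → rotate → (2.30591,4.43653) → ×s → (2.85549,5.49390) → (2.86,5.49)
v4: (1.5,5) → rotate → (-0.81368,5.15635) → ×s → (-1.00761,6.38528) → (-1.01,6.39)

Cross-section at z=2: (-3.80,5.04) (4.44,0.76) (2.86,5.49) (-1.01,6.39)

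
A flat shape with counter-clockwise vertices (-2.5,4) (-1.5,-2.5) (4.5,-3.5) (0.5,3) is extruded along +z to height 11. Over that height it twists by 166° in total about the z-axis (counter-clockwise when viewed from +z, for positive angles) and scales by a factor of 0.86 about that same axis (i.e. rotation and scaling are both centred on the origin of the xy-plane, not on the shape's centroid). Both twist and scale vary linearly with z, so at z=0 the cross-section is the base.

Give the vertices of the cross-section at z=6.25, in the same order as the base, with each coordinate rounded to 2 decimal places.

t = z/height = 6.25/11 = 0.568182
s = 1 + (scale-1)·z/height = 1 + (0.86-1)·6.25/11 = 0.920455
θ = twist·z/height = 166°·6.25/11 = 94.3182° = 1.646163 rad
cos θ = -0.075295, sin θ = 0.997161 (intermediates below are computed at full precision and shown rounded to 5 d.p.)
v1: (-2.5,4) → rotate → (-3.80041,-2.79408) → ×s → (-3.49810,-2.57183) → (-3.50,-2.57)
v2: (-1.5,-2.5) → rotate → (2.60585,-1.30750) → ×s → (2.39856,-1.20350) → (2.40,-1.20)
v3: (4.5,-3.5) → rotate → (3.15124,4.75076) → ×s → (2.90057,4.37286) → (2.90,4.37)
v4: (0.5,3) → rotate → (-3.02913,0.27270) → ×s → (-2.78818,0.25100) → (-2.79,0.25)

Cross-section at z=6.25: (-3.50,-2.57) (2.40,-1.20) (2.90,4.37) (-2.79,0.25)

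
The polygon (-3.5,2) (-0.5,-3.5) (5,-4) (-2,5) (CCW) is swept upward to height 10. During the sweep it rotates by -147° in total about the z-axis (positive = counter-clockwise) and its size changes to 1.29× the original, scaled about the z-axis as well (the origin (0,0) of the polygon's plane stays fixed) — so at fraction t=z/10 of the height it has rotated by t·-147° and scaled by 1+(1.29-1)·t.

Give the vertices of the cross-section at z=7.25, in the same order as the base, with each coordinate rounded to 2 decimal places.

t = z/height = 7.25/10 = 0.725
s = 1 + (scale-1)·z/height = 1 + (1.29-1)·7.25/10 = 1.210250
θ = twist·z/height = -147°·7.25/10 = -106.5750° = -1.860085 rad
cos θ = -0.285270, sin θ = -0.958447 (intermediates below are computed at full precision and shown rounded to 5 d.p.)
v1: (-3.5,2) → rotate → (2.91534,2.78402) → ×s → (3.52829,3.36937) → (3.53,3.37)
v2: (-0.5,-3.5) → rotate → (-3.21193,1.47767) → ×s → (-3.88724,1.78835) → (-3.89,1.79)
v3: (5,-4) → rotate → (-5.26014,-3.65115) → ×s → (-6.36608,-4.41881) → (-6.37,-4.42)
v4: (-2,5) → rotate → (5.36278,0.49054) → ×s → (6.49030,0.59368) → (6.49,0.59)

Cross-section at z=7.25: (3.53,3.37) (-3.89,1.79) (-6.37,-4.42) (6.49,0.59)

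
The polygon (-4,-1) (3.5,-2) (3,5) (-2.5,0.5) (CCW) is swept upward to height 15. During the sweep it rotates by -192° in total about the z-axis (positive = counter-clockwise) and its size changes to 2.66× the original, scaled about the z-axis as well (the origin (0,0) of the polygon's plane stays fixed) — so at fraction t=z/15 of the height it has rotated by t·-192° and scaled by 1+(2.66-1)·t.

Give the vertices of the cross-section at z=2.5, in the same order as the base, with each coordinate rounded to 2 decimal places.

Cross-section at z=2.5: (-5.01,1.62) (2.44,-4.53) (6.63,3.38) (-2.37,2.23)

t = z/height = 2.5/15 = 0.166667
s = 1 + (scale-1)·z/height = 1 + (2.66-1)·2.5/15 = 1.276667
θ = twist·z/height = -192°·2.5/15 = -32.0000° = -0.558505 rad
cos θ = 0.848048, sin θ = -0.529919 (intermediates below are computed at full precision and shown rounded to 5 d.p.)
v1: (-4,-1) → rotate → (-3.92211,1.27163) → ×s → (-5.00723,1.62345) → (-5.01,1.62)
v2: (3.5,-2) → rotate → (1.90833,-3.55081) → ×s → (2.43630,-4.53321) → (2.44,-4.53)
v3: (3,5) → rotate → (5.19374,2.65048) → ×s → (6.63068,3.38378) → (6.63,3.38)
v4: (-2.5,0.5) → rotate → (-1.85516,1.74882) → ×s → (-2.36842,2.23266) → (-2.37,2.23)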